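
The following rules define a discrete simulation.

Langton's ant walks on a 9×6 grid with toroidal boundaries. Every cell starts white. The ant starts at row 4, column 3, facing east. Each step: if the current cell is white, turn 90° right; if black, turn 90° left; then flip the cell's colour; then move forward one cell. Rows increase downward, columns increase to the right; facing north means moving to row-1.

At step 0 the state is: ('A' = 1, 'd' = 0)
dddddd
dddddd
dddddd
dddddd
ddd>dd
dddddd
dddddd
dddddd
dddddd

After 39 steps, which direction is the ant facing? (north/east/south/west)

south

gen 0: dddddd
dddddd
dddddd
dddddd
ddd>dd
dddddd
dddddd
dddddd
dddddd
gen 1: dddddd
dddddd
dddddd
dddddd
dddAdd
dddvdd
dddddd
dddddd
dddddd
gen 2: dddddd
dddddd
dddddd
dddddd
dddAdd
dd<Add
dddddd
dddddd
dddddd
gen 3: dddddd
dddddd
dddddd
dddddd
dd^Add
ddAAdd
dddddd
dddddd
dddddd
gen 4: dddddd
dddddd
dddddd
dddddd
ddA>dd
ddAAdd
dddddd
dddddd
dddddd
gen 5: dddddd
dddddd
dddddd
ddd^dd
ddAddd
ddAAdd
dddddd
dddddd
dddddd
gen 6: dddddd
dddddd
dddddd
dddA>d
ddAddd
ddAAdd
dddddd
dddddd
dddddd
gen 7: dddddd
dddddd
dddddd
dddAAd
ddAdvd
ddAAdd
dddddd
dddddd
dddddd
gen 8: dddddd
dddddd
dddddd
dddAAd
ddA<Ad
ddAAdd
dddddd
dddddd
dddddd
gen 9: dddddd
dddddd
dddddd
ddd^Ad
ddAAAd
ddAAdd
dddddd
dddddd
dddddd
gen 10: dddddd
dddddd
dddddd
dd<dAd
ddAAAd
ddAAdd
dddddd
dddddd
dddddd
gen 11: dddddd
dddddd
dd^ddd
ddAdAd
ddAAAd
ddAAdd
dddddd
dddddd
dddddd
gen 12: dddddd
dddddd
ddA>dd
ddAdAd
ddAAAd
ddAAdd
dddddd
dddddd
dddddd
gen 13: dddddd
dddddd
ddAAdd
ddAvAd
ddAAAd
ddAAdd
dddddd
dddddd
dddddd
gen 14: dddddd
dddddd
ddAAdd
dd<AAd
ddAAAd
ddAAdd
dddddd
dddddd
dddddd
gen 15: dddddd
dddddd
ddAAdd
dddAAd
ddvAAd
ddAAdd
dddddd
dddddd
dddddd
gen 16: dddddd
dddddd
ddAAdd
dddAAd
ddd>Ad
ddAAdd
dddddd
dddddd
dddddd
gen 17: dddddd
dddddd
ddAAdd
ddd^Ad
ddddAd
ddAAdd
dddddd
dddddd
dddddd
gen 18: dddddd
dddddd
ddAAdd
dd<dAd
ddddAd
ddAAdd
dddddd
dddddd
dddddd
gen 19: dddddd
dddddd
dd^Add
ddAdAd
ddddAd
ddAAdd
dddddd
dddddd
dddddd
gen 20: dddddd
dddddd
d<dAdd
ddAdAd
ddddAd
ddAAdd
dddddd
dddddd
dddddd
gen 21: dddddd
d^dddd
dAdAdd
ddAdAd
ddddAd
ddAAdd
dddddd
dddddd
dddddd
gen 22: dddddd
dA>ddd
dAdAdd
ddAdAd
ddddAd
ddAAdd
dddddd
dddddd
dddddd
gen 23: dddddd
dAAddd
dAvAdd
ddAdAd
ddddAd
ddAAdd
dddddd
dddddd
dddddd
gen 24: dddddd
dAAddd
d<AAdd
ddAdAd
ddddAd
ddAAdd
dddddd
dddddd
dddddd
gen 25: dddddd
dAAddd
ddAAdd
dvAdAd
ddddAd
ddAAdd
dddddd
dddddd
dddddd
gen 26: dddddd
dAAddd
ddAAdd
<AAdAd
ddddAd
ddAAdd
dddddd
dddddd
dddddd
gen 27: dddddd
dAAddd
^dAAdd
AAAdAd
ddddAd
ddAAdd
dddddd
dddddd
dddddd
gen 28: dddddd
dAAddd
A>AAdd
AAAdAd
ddddAd
ddAAdd
dddddd
dddddd
dddddd
gen 29: dddddd
dAAddd
AAAAdd
AvAdAd
ddddAd
ddAAdd
dddddd
dddddd
dddddd
gen 30: dddddd
dAAddd
AAAAdd
Ad>dAd
ddddAd
ddAAdd
dddddd
dddddd
dddddd
gen 31: dddddd
dAAddd
AA^Add
AdddAd
ddddAd
ddAAdd
dddddd
dddddd
dddddd
gen 32: dddddd
dAAddd
A<dAdd
AdddAd
ddddAd
ddAAdd
dddddd
dddddd
dddddd
gen 33: dddddd
dAAddd
AddAdd
AvddAd
ddddAd
ddAAdd
dddddd
dddddd
dddddd
gen 34: dddddd
dAAddd
AddAdd
<AddAd
ddddAd
ddAAdd
dddddd
dddddd
dddddd
gen 35: dddddd
dAAddd
AddAdd
dAddAd
vdddAd
ddAAdd
dddddd
dddddd
dddddd
gen 36: dddddd
dAAddd
AddAdd
dAddAd
AdddA<
ddAAdd
dddddd
dddddd
dddddd
gen 37: dddddd
dAAddd
AddAdd
dAddA^
AdddAA
ddAAdd
dddddd
dddddd
dddddd
gen 38: dddddd
dAAddd
AddAdd
>AddAA
AdddAA
ddAAdd
dddddd
dddddd
dddddd
gen 39: dddddd
dAAddd
AddAdd
AAddAA
vdddAA
ddAAdd
dddddd
dddddd
dddddd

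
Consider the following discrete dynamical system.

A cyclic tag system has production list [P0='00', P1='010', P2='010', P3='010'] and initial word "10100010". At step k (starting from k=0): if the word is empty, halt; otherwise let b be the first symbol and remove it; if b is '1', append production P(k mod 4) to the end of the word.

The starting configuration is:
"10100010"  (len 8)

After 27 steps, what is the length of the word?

3

gen 0: "10100010"  (len 8)
gen 1: "010001000"  (len 9)
gen 2: "10001000"  (len 8)
gen 3: "0001000010"  (len 10)
gen 4: "001000010"  (len 9)
gen 5: "01000010"  (len 8)
gen 6: "1000010"  (len 7)
gen 7: "000010010"  (len 9)
gen 8: "00010010"  (len 8)
gen 9: "0010010"  (len 7)
gen 10: "010010"  (len 6)
gen 11: "10010"  (len 5)
gen 12: "0010010"  (len 7)
gen 13: "010010"  (len 6)
gen 14: "10010"  (len 5)
gen 15: "0010010"  (len 7)
gen 16: "010010"  (len 6)
gen 17: "10010"  (len 5)
gen 18: "0010010"  (len 7)
gen 19: "010010"  (len 6)
gen 20: "10010"  (len 5)
gen 21: "001000"  (len 6)
gen 22: "01000"  (len 5)
gen 23: "1000"  (len 4)
gen 24: "000010"  (len 6)
gen 25: "00010"  (len 5)
gen 26: "0010"  (len 4)
gen 27: "010"  (len 3)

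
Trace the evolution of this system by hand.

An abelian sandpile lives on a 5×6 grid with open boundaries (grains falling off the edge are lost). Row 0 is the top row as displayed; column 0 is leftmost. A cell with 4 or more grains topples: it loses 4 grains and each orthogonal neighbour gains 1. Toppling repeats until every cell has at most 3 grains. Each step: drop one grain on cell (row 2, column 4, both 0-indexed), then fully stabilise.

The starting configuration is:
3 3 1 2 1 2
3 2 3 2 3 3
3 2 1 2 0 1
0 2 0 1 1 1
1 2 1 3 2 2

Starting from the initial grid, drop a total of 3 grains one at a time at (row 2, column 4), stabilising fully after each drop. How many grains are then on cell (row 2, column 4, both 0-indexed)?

step 0: 3 3 1 2 1 2
3 2 3 2 3 3
3 2 1 2 0 1
0 2 0 1 1 1
1 2 1 3 2 2
step 1: 3 3 1 2 1 2
3 2 3 2 3 3
3 2 1 2 1 1
0 2 0 1 1 1
1 2 1 3 2 2
step 2: 3 3 1 2 1 2
3 2 3 2 3 3
3 2 1 2 2 1
0 2 0 1 1 1
1 2 1 3 2 2
step 3: 3 3 1 2 1 2
3 2 3 2 3 3
3 2 1 2 3 1
0 2 0 1 1 1
1 2 1 3 2 2

3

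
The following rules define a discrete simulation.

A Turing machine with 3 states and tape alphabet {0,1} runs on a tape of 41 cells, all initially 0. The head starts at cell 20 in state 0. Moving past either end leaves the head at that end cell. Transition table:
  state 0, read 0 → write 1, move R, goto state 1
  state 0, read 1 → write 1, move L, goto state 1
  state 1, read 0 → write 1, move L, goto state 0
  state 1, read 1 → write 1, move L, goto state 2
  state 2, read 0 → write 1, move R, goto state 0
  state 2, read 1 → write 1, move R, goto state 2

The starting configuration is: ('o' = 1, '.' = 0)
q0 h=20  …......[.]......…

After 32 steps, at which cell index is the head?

28

[0] q0 h=20  …......[.]......…
[1] q1 h=21  ….....o[.]......…
[2] q0 h=20  …......[o]o.....…
[3] q1 h=19  …......[.]oo....…
[4] q0 h=18  …......[.]ooo...…
[5] q1 h=19  ….....o[o]oo....…
[6] q2 h=18  …......[o]ooo...…
[7] q2 h=19  ….....o[o]oo....…
[8] q2 h=20  …....oo[o]o.....…
[9] q2 h=21  …...ooo[o]......…
[10] q2 h=22  …..oooo[.]......…
[11] q0 h=23  ….ooooo[.]......…
[12] q1 h=24  …oooooo[.]......…
[13] q0 h=23  ….ooooo[o]o.....…
[14] q1 h=22  …..oooo[o]oo....…
[15] q2 h=21  …...ooo[o]ooo...…
[16] q2 h=22  …..oooo[o]oo....…
[17] q2 h=23  ….ooooo[o]o.....…
[18] q2 h=24  …oooooo[o]......…
[19] q2 h=25  …oooooo[.]......…
[20] q0 h=26  …oooooo[.]......…
[21] q1 h=27  …oooooo[.]......…
[22] q0 h=26  …oooooo[o]o.....…
[23] q1 h=25  …oooooo[o]oo....…
[24] q2 h=24  …oooooo[o]ooo...…
[25] q2 h=25  …oooooo[o]oo....…
[26] q2 h=26  …oooooo[o]o.....…
[27] q2 h=27  …oooooo[o]......…
[28] q2 h=28  …oooooo[.]......…
[29] q0 h=29  …oooooo[.]......…
[30] q1 h=30  …oooooo[.]......…
[31] q0 h=29  …oooooo[o]o.....…
[32] q1 h=28  …oooooo[o]oo....…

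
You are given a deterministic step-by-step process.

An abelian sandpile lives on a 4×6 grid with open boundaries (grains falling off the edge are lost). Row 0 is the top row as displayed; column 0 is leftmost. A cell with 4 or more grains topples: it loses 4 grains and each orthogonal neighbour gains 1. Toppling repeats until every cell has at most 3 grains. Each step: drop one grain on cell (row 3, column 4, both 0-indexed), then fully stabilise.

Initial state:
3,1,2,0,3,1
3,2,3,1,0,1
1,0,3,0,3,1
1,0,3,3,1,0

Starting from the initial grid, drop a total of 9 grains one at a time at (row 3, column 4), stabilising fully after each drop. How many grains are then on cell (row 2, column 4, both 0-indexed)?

t=0: 3,1,2,0,3,1
3,2,3,1,0,1
1,0,3,0,3,1
1,0,3,3,1,0
t=1: 3,1,2,0,3,1
3,2,3,1,0,1
1,0,3,0,3,1
1,0,3,3,2,0
t=2: 3,1,2,0,3,1
3,2,3,1,0,1
1,0,3,0,3,1
1,0,3,3,3,0
t=3: 3,1,3,0,3,1
3,3,0,2,1,1
1,1,1,3,0,2
1,1,1,1,2,1
t=4: 3,1,3,0,3,1
3,3,0,2,1,1
1,1,1,3,0,2
1,1,1,1,3,1
t=5: 3,1,3,0,3,1
3,3,0,2,1,1
1,1,1,3,1,2
1,1,1,2,0,2
t=6: 3,1,3,0,3,1
3,3,0,2,1,1
1,1,1,3,1,2
1,1,1,2,1,2
t=7: 3,1,3,0,3,1
3,3,0,2,1,1
1,1,1,3,1,2
1,1,1,2,2,2
t=8: 3,1,3,0,3,1
3,3,0,2,1,1
1,1,1,3,1,2
1,1,1,2,3,2
t=9: 3,1,3,0,3,1
3,3,0,2,1,1
1,1,1,3,2,2
1,1,1,3,0,3

2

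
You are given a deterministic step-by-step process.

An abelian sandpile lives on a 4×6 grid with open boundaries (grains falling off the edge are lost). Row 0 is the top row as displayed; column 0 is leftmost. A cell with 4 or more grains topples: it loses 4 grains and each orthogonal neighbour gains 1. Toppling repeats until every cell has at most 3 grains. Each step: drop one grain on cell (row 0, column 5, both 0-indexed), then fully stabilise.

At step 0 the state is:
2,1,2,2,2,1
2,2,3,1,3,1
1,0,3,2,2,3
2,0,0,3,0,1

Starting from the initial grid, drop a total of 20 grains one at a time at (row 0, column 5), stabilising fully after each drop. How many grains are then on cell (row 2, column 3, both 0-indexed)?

2

[0] 2,1,2,2,2,1
2,2,3,1,3,1
1,0,3,2,2,3
2,0,0,3,0,1
[1] 2,1,2,2,2,2
2,2,3,1,3,1
1,0,3,2,2,3
2,0,0,3,0,1
[2] 2,1,2,2,2,3
2,2,3,1,3,1
1,0,3,2,2,3
2,0,0,3,0,1
[3] 2,1,2,2,3,0
2,2,3,1,3,2
1,0,3,2,2,3
2,0,0,3,0,1
[4] 2,1,2,2,3,1
2,2,3,1,3,2
1,0,3,2,2,3
2,0,0,3,0,1
[5] 2,1,2,2,3,2
2,2,3,1,3,2
1,0,3,2,2,3
2,0,0,3,0,1
[6] 2,1,2,2,3,3
2,2,3,1,3,2
1,0,3,2,2,3
2,0,0,3,0,1
[7] 2,1,2,3,1,2
2,2,3,2,2,1
1,0,3,3,0,1
2,0,0,3,1,2
[8] 2,1,2,3,1,3
2,2,3,2,2,1
1,0,3,3,0,1
2,0,0,3,1,2
[9] 2,1,2,3,2,0
2,2,3,2,2,2
1,0,3,3,0,1
2,0,0,3,1,2
[10] 2,1,2,3,2,1
2,2,3,2,2,2
1,0,3,3,0,1
2,0,0,3,1,2
[11] 2,1,2,3,2,2
2,2,3,2,2,2
1,0,3,3,0,1
2,0,0,3,1,2
[12] 2,1,2,3,2,3
2,2,3,2,2,2
1,0,3,3,0,1
2,0,0,3,1,2
[13] 2,1,2,3,3,0
2,2,3,2,2,3
1,0,3,3,0,1
2,0,0,3,1,2
[14] 2,1,2,3,3,1
2,2,3,2,2,3
1,0,3,3,0,1
2,0,0,3,1,2
[15] 2,1,2,3,3,2
2,2,3,2,2,3
1,0,3,3,0,1
2,0,0,3,1,2
[16] 2,1,2,3,3,3
2,2,3,2,2,3
1,0,3,3,0,1
2,0,0,3,1,2
[17] 2,2,0,2,2,2
2,3,2,2,1,1
1,1,1,2,2,2
2,0,2,0,2,2
[18] 2,2,0,2,2,3
2,3,2,2,1,1
1,1,1,2,2,2
2,0,2,0,2,2
[19] 2,2,0,2,3,0
2,3,2,2,1,2
1,1,1,2,2,2
2,0,2,0,2,2
[20] 2,2,0,2,3,1
2,3,2,2,1,2
1,1,1,2,2,2
2,0,2,0,2,2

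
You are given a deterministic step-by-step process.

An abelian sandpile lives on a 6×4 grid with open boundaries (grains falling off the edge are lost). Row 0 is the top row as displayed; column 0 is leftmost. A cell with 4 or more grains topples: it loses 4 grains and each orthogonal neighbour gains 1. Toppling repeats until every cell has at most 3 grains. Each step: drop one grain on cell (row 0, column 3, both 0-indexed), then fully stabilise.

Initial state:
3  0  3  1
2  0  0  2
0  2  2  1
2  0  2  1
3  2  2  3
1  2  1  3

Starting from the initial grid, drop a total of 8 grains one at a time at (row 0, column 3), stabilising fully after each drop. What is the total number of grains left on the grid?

40

t=0: 3  0  3  1
2  0  0  2
0  2  2  1
2  0  2  1
3  2  2  3
1  2  1  3
t=1: 3  0  3  2
2  0  0  2
0  2  2  1
2  0  2  1
3  2  2  3
1  2  1  3
t=2: 3  0  3  3
2  0  0  2
0  2  2  1
2  0  2  1
3  2  2  3
1  2  1  3
t=3: 3  1  0  1
2  0  1  3
0  2  2  1
2  0  2  1
3  2  2  3
1  2  1  3
t=4: 3  1  0  2
2  0  1  3
0  2  2  1
2  0  2  1
3  2  2  3
1  2  1  3
t=5: 3  1  0  3
2  0  1  3
0  2  2  1
2  0  2  1
3  2  2  3
1  2  1  3
t=6: 3  1  1  1
2  0  2  0
0  2  2  2
2  0  2  1
3  2  2  3
1  2  1  3
t=7: 3  1  1  2
2  0  2  0
0  2  2  2
2  0  2  1
3  2  2  3
1  2  1  3
t=8: 3  1  1  3
2  0  2  0
0  2  2  2
2  0  2  1
3  2  2  3
1  2  1  3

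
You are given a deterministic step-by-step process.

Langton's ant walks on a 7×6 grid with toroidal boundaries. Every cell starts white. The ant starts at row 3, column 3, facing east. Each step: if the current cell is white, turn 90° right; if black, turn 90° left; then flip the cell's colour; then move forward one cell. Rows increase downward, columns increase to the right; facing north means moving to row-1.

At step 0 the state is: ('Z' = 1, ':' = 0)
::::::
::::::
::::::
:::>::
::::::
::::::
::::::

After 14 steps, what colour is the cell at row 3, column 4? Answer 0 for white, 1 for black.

1

gen 0: ::::::
::::::
::::::
:::>::
::::::
::::::
::::::
gen 1: ::::::
::::::
::::::
:::Z::
:::v::
::::::
::::::
gen 2: ::::::
::::::
::::::
:::Z::
::<Z::
::::::
::::::
gen 3: ::::::
::::::
::::::
::^Z::
::ZZ::
::::::
::::::
gen 4: ::::::
::::::
::::::
::Z>::
::ZZ::
::::::
::::::
gen 5: ::::::
::::::
:::^::
::Z:::
::ZZ::
::::::
::::::
gen 6: ::::::
::::::
:::Z>:
::Z:::
::ZZ::
::::::
::::::
gen 7: ::::::
::::::
:::ZZ:
::Z:v:
::ZZ::
::::::
::::::
gen 8: ::::::
::::::
:::ZZ:
::Z<Z:
::ZZ::
::::::
::::::
gen 9: ::::::
::::::
:::^Z:
::ZZZ:
::ZZ::
::::::
::::::
gen 10: ::::::
::::::
::<:Z:
::ZZZ:
::ZZ::
::::::
::::::
gen 11: ::::::
::^:::
::Z:Z:
::ZZZ:
::ZZ::
::::::
::::::
gen 12: ::::::
::Z>::
::Z:Z:
::ZZZ:
::ZZ::
::::::
::::::
gen 13: ::::::
::ZZ::
::ZvZ:
::ZZZ:
::ZZ::
::::::
::::::
gen 14: ::::::
::ZZ::
::<ZZ:
::ZZZ:
::ZZ::
::::::
::::::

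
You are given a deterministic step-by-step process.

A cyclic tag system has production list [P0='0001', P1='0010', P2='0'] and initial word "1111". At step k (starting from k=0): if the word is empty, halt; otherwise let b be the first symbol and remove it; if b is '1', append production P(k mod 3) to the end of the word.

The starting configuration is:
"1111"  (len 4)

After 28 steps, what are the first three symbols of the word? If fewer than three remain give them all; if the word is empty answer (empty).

000

gen 0: "1111"  (len 4)
gen 1: "1110001"  (len 7)
gen 2: "1100010010"  (len 10)
gen 3: "1000100100"  (len 10)
gen 4: "0001001000001"  (len 13)
gen 5: "001001000001"  (len 12)
gen 6: "01001000001"  (len 11)
gen 7: "1001000001"  (len 10)
gen 8: "0010000010010"  (len 13)
gen 9: "010000010010"  (len 12)
gen 10: "10000010010"  (len 11)
gen 11: "00000100100010"  (len 14)
gen 12: "0000100100010"  (len 13)
gen 13: "000100100010"  (len 12)
gen 14: "00100100010"  (len 11)
gen 15: "0100100010"  (len 10)
gen 16: "100100010"  (len 9)
gen 17: "001000100010"  (len 12)
gen 18: "01000100010"  (len 11)
gen 19: "1000100010"  (len 10)
gen 20: "0001000100010"  (len 13)
gen 21: "001000100010"  (len 12)
gen 22: "01000100010"  (len 11)
gen 23: "1000100010"  (len 10)
gen 24: "0001000100"  (len 10)
gen 25: "001000100"  (len 9)
gen 26: "01000100"  (len 8)
gen 27: "1000100"  (len 7)
gen 28: "0001000001"  (len 10)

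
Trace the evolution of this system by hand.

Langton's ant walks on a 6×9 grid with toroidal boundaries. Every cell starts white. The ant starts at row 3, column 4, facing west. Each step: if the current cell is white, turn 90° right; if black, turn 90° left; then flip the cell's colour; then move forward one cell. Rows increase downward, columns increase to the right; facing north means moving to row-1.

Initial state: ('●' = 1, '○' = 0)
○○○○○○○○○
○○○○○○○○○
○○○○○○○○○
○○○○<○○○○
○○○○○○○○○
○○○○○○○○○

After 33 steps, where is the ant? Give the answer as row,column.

4,6

t=0: ○○○○○○○○○
○○○○○○○○○
○○○○○○○○○
○○○○<○○○○
○○○○○○○○○
○○○○○○○○○
t=1: ○○○○○○○○○
○○○○○○○○○
○○○○^○○○○
○○○○●○○○○
○○○○○○○○○
○○○○○○○○○
t=2: ○○○○○○○○○
○○○○○○○○○
○○○○●>○○○
○○○○●○○○○
○○○○○○○○○
○○○○○○○○○
t=3: ○○○○○○○○○
○○○○○○○○○
○○○○●●○○○
○○○○●v○○○
○○○○○○○○○
○○○○○○○○○
t=4: ○○○○○○○○○
○○○○○○○○○
○○○○●●○○○
○○○○<●○○○
○○○○○○○○○
○○○○○○○○○
t=5: ○○○○○○○○○
○○○○○○○○○
○○○○●●○○○
○○○○○●○○○
○○○○v○○○○
○○○○○○○○○
t=6: ○○○○○○○○○
○○○○○○○○○
○○○○●●○○○
○○○○○●○○○
○○○<●○○○○
○○○○○○○○○
t=7: ○○○○○○○○○
○○○○○○○○○
○○○○●●○○○
○○○^○●○○○
○○○●●○○○○
○○○○○○○○○
t=8: ○○○○○○○○○
○○○○○○○○○
○○○○●●○○○
○○○●>●○○○
○○○●●○○○○
○○○○○○○○○
t=9: ○○○○○○○○○
○○○○○○○○○
○○○○●●○○○
○○○●●●○○○
○○○●v○○○○
○○○○○○○○○
t=10: ○○○○○○○○○
○○○○○○○○○
○○○○●●○○○
○○○●●●○○○
○○○●○>○○○
○○○○○○○○○
t=11: ○○○○○○○○○
○○○○○○○○○
○○○○●●○○○
○○○●●●○○○
○○○●○●○○○
○○○○○v○○○
t=12: ○○○○○○○○○
○○○○○○○○○
○○○○●●○○○
○○○●●●○○○
○○○●○●○○○
○○○○<●○○○
t=13: ○○○○○○○○○
○○○○○○○○○
○○○○●●○○○
○○○●●●○○○
○○○●^●○○○
○○○○●●○○○
t=14: ○○○○○○○○○
○○○○○○○○○
○○○○●●○○○
○○○●●●○○○
○○○●●>○○○
○○○○●●○○○
t=15: ○○○○○○○○○
○○○○○○○○○
○○○○●●○○○
○○○●●^○○○
○○○●●○○○○
○○○○●●○○○
t=16: ○○○○○○○○○
○○○○○○○○○
○○○○●●○○○
○○○●<○○○○
○○○●●○○○○
○○○○●●○○○
t=17: ○○○○○○○○○
○○○○○○○○○
○○○○●●○○○
○○○●○○○○○
○○○●v○○○○
○○○○●●○○○
t=18: ○○○○○○○○○
○○○○○○○○○
○○○○●●○○○
○○○●○○○○○
○○○●○>○○○
○○○○●●○○○
t=19: ○○○○○○○○○
○○○○○○○○○
○○○○●●○○○
○○○●○○○○○
○○○●○●○○○
○○○○●v○○○
t=20: ○○○○○○○○○
○○○○○○○○○
○○○○●●○○○
○○○●○○○○○
○○○●○●○○○
○○○○●○>○○
t=21: ○○○○○○v○○
○○○○○○○○○
○○○○●●○○○
○○○●○○○○○
○○○●○●○○○
○○○○●○●○○
t=22: ○○○○○<●○○
○○○○○○○○○
○○○○●●○○○
○○○●○○○○○
○○○●○●○○○
○○○○●○●○○
t=23: ○○○○○●●○○
○○○○○○○○○
○○○○●●○○○
○○○●○○○○○
○○○●○●○○○
○○○○●^●○○
t=24: ○○○○○●●○○
○○○○○○○○○
○○○○●●○○○
○○○●○○○○○
○○○●○●○○○
○○○○●●>○○
t=25: ○○○○○●●○○
○○○○○○○○○
○○○○●●○○○
○○○●○○○○○
○○○●○●^○○
○○○○●●○○○
t=26: ○○○○○●●○○
○○○○○○○○○
○○○○●●○○○
○○○●○○○○○
○○○●○●●>○
○○○○●●○○○
t=27: ○○○○○●●○○
○○○○○○○○○
○○○○●●○○○
○○○●○○○○○
○○○●○●●●○
○○○○●●○v○
t=28: ○○○○○●●○○
○○○○○○○○○
○○○○●●○○○
○○○●○○○○○
○○○●○●●●○
○○○○●●<●○
t=29: ○○○○○●●○○
○○○○○○○○○
○○○○●●○○○
○○○●○○○○○
○○○●○●^●○
○○○○●●●●○
t=30: ○○○○○●●○○
○○○○○○○○○
○○○○●●○○○
○○○●○○○○○
○○○●○<○●○
○○○○●●●●○
t=31: ○○○○○●●○○
○○○○○○○○○
○○○○●●○○○
○○○●○○○○○
○○○●○○○●○
○○○○●v●●○
t=32: ○○○○○●●○○
○○○○○○○○○
○○○○●●○○○
○○○●○○○○○
○○○●○○○●○
○○○○●○>●○
t=33: ○○○○○●●○○
○○○○○○○○○
○○○○●●○○○
○○○●○○○○○
○○○●○○^●○
○○○○●○○●○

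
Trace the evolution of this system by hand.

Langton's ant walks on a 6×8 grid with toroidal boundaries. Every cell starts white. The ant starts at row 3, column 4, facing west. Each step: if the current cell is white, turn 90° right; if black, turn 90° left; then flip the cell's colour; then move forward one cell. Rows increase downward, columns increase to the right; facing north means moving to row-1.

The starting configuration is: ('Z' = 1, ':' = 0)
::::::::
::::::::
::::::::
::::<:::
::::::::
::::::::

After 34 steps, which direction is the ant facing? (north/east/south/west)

k=0  ::::::::
::::::::
::::::::
::::<:::
::::::::
::::::::
k=1  ::::::::
::::::::
::::^:::
::::Z:::
::::::::
::::::::
k=2  ::::::::
::::::::
::::Z>::
::::Z:::
::::::::
::::::::
k=3  ::::::::
::::::::
::::ZZ::
::::Zv::
::::::::
::::::::
k=4  ::::::::
::::::::
::::ZZ::
::::<Z::
::::::::
::::::::
k=5  ::::::::
::::::::
::::ZZ::
:::::Z::
::::v:::
::::::::
k=6  ::::::::
::::::::
::::ZZ::
:::::Z::
:::<Z:::
::::::::
k=7  ::::::::
::::::::
::::ZZ::
:::^:Z::
:::ZZ:::
::::::::
k=8  ::::::::
::::::::
::::ZZ::
:::Z>Z::
:::ZZ:::
::::::::
k=9  ::::::::
::::::::
::::ZZ::
:::ZZZ::
:::Zv:::
::::::::
k=10  ::::::::
::::::::
::::ZZ::
:::ZZZ::
:::Z:>::
::::::::
k=11  ::::::::
::::::::
::::ZZ::
:::ZZZ::
:::Z:Z::
:::::v::
k=12  ::::::::
::::::::
::::ZZ::
:::ZZZ::
:::Z:Z::
::::<Z::
k=13  ::::::::
::::::::
::::ZZ::
:::ZZZ::
:::Z^Z::
::::ZZ::
k=14  ::::::::
::::::::
::::ZZ::
:::ZZZ::
:::ZZ>::
::::ZZ::
k=15  ::::::::
::::::::
::::ZZ::
:::ZZ^::
:::ZZ:::
::::ZZ::
k=16  ::::::::
::::::::
::::ZZ::
:::Z<:::
:::ZZ:::
::::ZZ::
k=17  ::::::::
::::::::
::::ZZ::
:::Z::::
:::Zv:::
::::ZZ::
k=18  ::::::::
::::::::
::::ZZ::
:::Z::::
:::Z:>::
::::ZZ::
k=19  ::::::::
::::::::
::::ZZ::
:::Z::::
:::Z:Z::
::::Zv::
k=20  ::::::::
::::::::
::::ZZ::
:::Z::::
:::Z:Z::
::::Z:>:
k=21  ::::::v:
::::::::
::::ZZ::
:::Z::::
:::Z:Z::
::::Z:Z:
k=22  :::::<Z:
::::::::
::::ZZ::
:::Z::::
:::Z:Z::
::::Z:Z:
k=23  :::::ZZ:
::::::::
::::ZZ::
:::Z::::
:::Z:Z::
::::Z^Z:
k=24  :::::ZZ:
::::::::
::::ZZ::
:::Z::::
:::Z:Z::
::::ZZ>:
k=25  :::::ZZ:
::::::::
::::ZZ::
:::Z::::
:::Z:Z^:
::::ZZ::
k=26  :::::ZZ:
::::::::
::::ZZ::
:::Z::::
:::Z:ZZ>
::::ZZ::
k=27  :::::ZZ:
::::::::
::::ZZ::
:::Z::::
:::Z:ZZZ
::::ZZ:v
k=28  :::::ZZ:
::::::::
::::ZZ::
:::Z::::
:::Z:ZZZ
::::ZZ<Z
k=29  :::::ZZ:
::::::::
::::ZZ::
:::Z::::
:::Z:Z^Z
::::ZZZZ
k=30  :::::ZZ:
::::::::
::::ZZ::
:::Z::::
:::Z:<:Z
::::ZZZZ
k=31  :::::ZZ:
::::::::
::::ZZ::
:::Z::::
:::Z:::Z
::::ZvZZ
k=32  :::::ZZ:
::::::::
::::ZZ::
:::Z::::
:::Z:::Z
::::Z:>Z
k=33  :::::ZZ:
::::::::
::::ZZ::
:::Z::::
:::Z::^Z
::::Z::Z
k=34  :::::ZZ:
::::::::
::::ZZ::
:::Z::::
:::Z::Z>
::::Z::Z

east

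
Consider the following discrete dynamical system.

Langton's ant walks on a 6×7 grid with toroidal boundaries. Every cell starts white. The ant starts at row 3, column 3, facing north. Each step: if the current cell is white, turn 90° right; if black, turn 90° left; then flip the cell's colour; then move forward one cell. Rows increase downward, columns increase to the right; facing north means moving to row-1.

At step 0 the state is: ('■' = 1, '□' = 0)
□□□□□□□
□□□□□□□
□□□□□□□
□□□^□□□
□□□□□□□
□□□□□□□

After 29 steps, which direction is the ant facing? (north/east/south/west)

k=0  □□□□□□□
□□□□□□□
□□□□□□□
□□□^□□□
□□□□□□□
□□□□□□□
k=1  □□□□□□□
□□□□□□□
□□□□□□□
□□□■>□□
□□□□□□□
□□□□□□□
k=2  □□□□□□□
□□□□□□□
□□□□□□□
□□□■■□□
□□□□v□□
□□□□□□□
k=3  □□□□□□□
□□□□□□□
□□□□□□□
□□□■■□□
□□□<■□□
□□□□□□□
k=4  □□□□□□□
□□□□□□□
□□□□□□□
□□□^■□□
□□□■■□□
□□□□□□□
k=5  □□□□□□□
□□□□□□□
□□□□□□□
□□<□■□□
□□□■■□□
□□□□□□□
k=6  □□□□□□□
□□□□□□□
□□^□□□□
□□■□■□□
□□□■■□□
□□□□□□□
k=7  □□□□□□□
□□□□□□□
□□■>□□□
□□■□■□□
□□□■■□□
□□□□□□□
k=8  □□□□□□□
□□□□□□□
□□■■□□□
□□■v■□□
□□□■■□□
□□□□□□□
k=9  □□□□□□□
□□□□□□□
□□■■□□□
□□<■■□□
□□□■■□□
□□□□□□□
k=10  □□□□□□□
□□□□□□□
□□■■□□□
□□□■■□□
□□v■■□□
□□□□□□□
k=11  □□□□□□□
□□□□□□□
□□■■□□□
□□□■■□□
□<■■■□□
□□□□□□□
k=12  □□□□□□□
□□□□□□□
□□■■□□□
□^□■■□□
□■■■■□□
□□□□□□□
k=13  □□□□□□□
□□□□□□□
□□■■□□□
□■>■■□□
□■■■■□□
□□□□□□□
k=14  □□□□□□□
□□□□□□□
□□■■□□□
□■■■■□□
□■v■■□□
□□□□□□□
k=15  □□□□□□□
□□□□□□□
□□■■□□□
□■■■■□□
□■□>■□□
□□□□□□□
k=16  □□□□□□□
□□□□□□□
□□■■□□□
□■■^■□□
□■□□■□□
□□□□□□□
k=17  □□□□□□□
□□□□□□□
□□■■□□□
□■<□■□□
□■□□■□□
□□□□□□□
k=18  □□□□□□□
□□□□□□□
□□■■□□□
□■□□■□□
□■v□■□□
□□□□□□□
k=19  □□□□□□□
□□□□□□□
□□■■□□□
□■□□■□□
□<■□■□□
□□□□□□□
k=20  □□□□□□□
□□□□□□□
□□■■□□□
□■□□■□□
□□■□■□□
□v□□□□□
k=21  □□□□□□□
□□□□□□□
□□■■□□□
□■□□■□□
□□■□■□□
<■□□□□□
k=22  □□□□□□□
□□□□□□□
□□■■□□□
□■□□■□□
^□■□■□□
■■□□□□□
k=23  □□□□□□□
□□□□□□□
□□■■□□□
□■□□■□□
■>■□■□□
■■□□□□□
k=24  □□□□□□□
□□□□□□□
□□■■□□□
□■□□■□□
■■■□■□□
■v□□□□□
k=25  □□□□□□□
□□□□□□□
□□■■□□□
□■□□■□□
■■■□■□□
■□>□□□□
k=26  □□v□□□□
□□□□□□□
□□■■□□□
□■□□■□□
■■■□■□□
■□■□□□□
k=27  □<■□□□□
□□□□□□□
□□■■□□□
□■□□■□□
■■■□■□□
■□■□□□□
k=28  □■■□□□□
□□□□□□□
□□■■□□□
□■□□■□□
■■■□■□□
■^■□□□□
k=29  □■■□□□□
□□□□□□□
□□■■□□□
□■□□■□□
■■■□■□□
■■>□□□□

east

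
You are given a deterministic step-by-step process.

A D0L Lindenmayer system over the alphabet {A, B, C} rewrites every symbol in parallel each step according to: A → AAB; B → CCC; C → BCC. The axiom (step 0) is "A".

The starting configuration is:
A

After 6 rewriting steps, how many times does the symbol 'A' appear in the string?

gen 0: A
gen 1: AAB
gen 2: AABAABCCC
gen 3: AABAABCCCAABAABCCCBCCBCCBCC
gen 4: AABAABCCCAABAABCCCBCCBCCBCCAABAABCCCAABAABCCCBCCBCCBCCCCCBCCBCCCCCBCCBCCCCCBCCBCC
gen 5: AABAABCCCAABAABCCCBCCBCCBCCAABAABCCCAABAABCCCBCCBCCBCCCCCB…CBCCBCCBCCBCCCCCBCCBCCCCCBCCBCCBCCBCCBCCCCCBCCBCCCCCBCCBCC  (len 243)
gen 6: AABAABCCCAABAABCCCBCCBCCBCCAABAABCCCAABAABCCCBCCBCCBCCCCCB…CBCCBCCBCCBCCCCCBCCBCCCCCBCCBCCBCCBCCBCCCCCBCCBCCCCCBCCBCC  (len 729)

64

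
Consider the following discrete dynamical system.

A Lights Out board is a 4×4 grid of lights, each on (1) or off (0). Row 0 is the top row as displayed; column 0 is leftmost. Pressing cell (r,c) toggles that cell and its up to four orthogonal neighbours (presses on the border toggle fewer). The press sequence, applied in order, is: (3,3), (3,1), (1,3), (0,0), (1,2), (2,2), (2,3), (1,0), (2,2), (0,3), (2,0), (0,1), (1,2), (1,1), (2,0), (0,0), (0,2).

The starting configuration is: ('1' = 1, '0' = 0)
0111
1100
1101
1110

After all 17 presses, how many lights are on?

6

t=0: 0111
1100
1101
1110
t=1: 0111
1100
1100
1101
t=2: 0111
1100
1000
0011
t=3: 0110
1111
1001
0011
t=4: 1010
0111
1001
0011
t=5: 1000
0000
1011
0011
t=6: 1000
0010
1100
0001
t=7: 1000
0011
1111
0000
t=8: 0000
1111
0111
0000
t=9: 0000
1101
0000
0010
t=10: 0011
1100
0000
0010
t=11: 0011
0100
1100
1010
t=12: 1101
0000
1100
1010
t=13: 1111
0111
1110
1010
t=14: 1011
1001
1010
1010
t=15: 1011
0001
0110
0010
t=16: 0111
1001
0110
0010
t=17: 0000
1011
0110
0010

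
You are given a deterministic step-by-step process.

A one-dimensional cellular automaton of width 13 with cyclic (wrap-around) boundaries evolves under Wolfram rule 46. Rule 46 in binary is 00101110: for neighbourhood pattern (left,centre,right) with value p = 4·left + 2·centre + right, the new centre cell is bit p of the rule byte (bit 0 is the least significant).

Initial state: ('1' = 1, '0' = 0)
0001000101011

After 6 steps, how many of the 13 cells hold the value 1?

k=0  0001000101011
k=1  0011001111110
k=2  0110011000000
k=3  1100110000000
k=4  1001100000001
k=5  0011000000011
k=6  0110000000110

4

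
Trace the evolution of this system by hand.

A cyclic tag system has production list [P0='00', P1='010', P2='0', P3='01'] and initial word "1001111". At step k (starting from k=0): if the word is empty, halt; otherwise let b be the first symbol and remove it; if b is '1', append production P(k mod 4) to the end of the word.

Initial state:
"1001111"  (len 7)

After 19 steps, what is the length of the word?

gen 0: "1001111"  (len 7)
gen 1: "00111100"  (len 8)
gen 2: "0111100"  (len 7)
gen 3: "111100"  (len 6)
gen 4: "1110001"  (len 7)
gen 5: "11000100"  (len 8)
gen 6: "1000100010"  (len 10)
gen 7: "0001000100"  (len 10)
gen 8: "001000100"  (len 9)
gen 9: "01000100"  (len 8)
gen 10: "1000100"  (len 7)
gen 11: "0001000"  (len 7)
gen 12: "001000"  (len 6)
gen 13: "01000"  (len 5)
gen 14: "1000"  (len 4)
gen 15: "0000"  (len 4)
gen 16: "000"  (len 3)
gen 17: "00"  (len 2)
gen 18: "0"  (len 1)
gen 19: (halted — word empty)

0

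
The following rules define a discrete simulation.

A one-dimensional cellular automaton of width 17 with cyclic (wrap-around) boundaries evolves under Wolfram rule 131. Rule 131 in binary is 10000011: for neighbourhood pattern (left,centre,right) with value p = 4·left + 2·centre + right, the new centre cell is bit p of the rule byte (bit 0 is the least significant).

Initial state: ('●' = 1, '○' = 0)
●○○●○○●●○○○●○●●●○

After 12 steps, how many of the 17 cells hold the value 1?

8

0) ●○○●○○●●○○○●○●●●○
1) ○○●○○●○○○●●○○○●○○
2) ●●○○●○○●●○○○●●○○●
3) ●○○●○○●○○○●●○○○●○
4) ○○●○○●○○●●○○○●●○○
5) ●●○○●○○●○○○●●○○○●
6) ●○○●○○●○○●●○○○●●○
7) ○○●○○●○○●○○○●●○○○
8) ●●○○●○○●○○●●○○○●●
9) ●○○●○○●○○●○○○●●○●
10) ○○●○○●○○●○○●●○○○○
11) ●●○○●○○●○○●○○○●●●
12) ●○○●○○●○○●○○●●○●●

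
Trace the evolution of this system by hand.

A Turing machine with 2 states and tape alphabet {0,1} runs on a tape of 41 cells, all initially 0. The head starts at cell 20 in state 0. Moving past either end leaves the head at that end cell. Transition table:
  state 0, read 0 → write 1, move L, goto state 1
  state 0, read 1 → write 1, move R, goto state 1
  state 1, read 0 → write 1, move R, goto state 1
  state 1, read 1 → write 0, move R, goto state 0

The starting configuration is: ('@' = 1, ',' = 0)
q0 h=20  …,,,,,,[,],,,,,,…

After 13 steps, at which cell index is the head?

23

[0] q0 h=20  …,,,,,,[,],,,,,,…
[1] q1 h=19  …,,,,,,[,]@,,,,,…
[2] q1 h=20  …,,,,,@[@],,,,,,…
[3] q0 h=21  …,,,,@,[,],,,,,,…
[4] q1 h=20  …,,,,,@[,]@,,,,,…
[5] q1 h=21  …,,,,@@[@],,,,,,…
[6] q0 h=22  …,,,@@,[,],,,,,,…
[7] q1 h=21  …,,,,@@[,]@,,,,,…
[8] q1 h=22  …,,,@@@[@],,,,,,…
[9] q0 h=23  …,,@@@,[,],,,,,,…
[10] q1 h=22  …,,,@@@[,]@,,,,,…
[11] q1 h=23  …,,@@@@[@],,,,,,…
[12] q0 h=24  …,@@@@,[,],,,,,,…
[13] q1 h=23  …,,@@@@[,]@,,,,,…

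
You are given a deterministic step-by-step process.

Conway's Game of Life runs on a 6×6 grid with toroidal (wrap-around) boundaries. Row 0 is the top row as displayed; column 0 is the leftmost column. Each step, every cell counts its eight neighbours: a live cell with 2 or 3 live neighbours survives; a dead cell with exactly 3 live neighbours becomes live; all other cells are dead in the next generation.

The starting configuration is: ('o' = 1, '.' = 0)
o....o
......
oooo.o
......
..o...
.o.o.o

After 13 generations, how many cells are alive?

[0] o....o
......
oooo.o
......
..o...
.o.o.o
[1] o...oo
..o.o.
ooo...
o..o..
..o...
.oo.oo
[2] o.o...
..o.o.
o.o..o
o..o..
o.o.oo
.oo.o.
[3] ..o..o
o.o...
o.o.oo
..oo..
o.o.o.
..o.o.
[4] ..o..o
o.o.o.
o.o.oo
o.o...
..o.oo
..o.o.
[5] ..o.oo
o.o.o.
o.o.o.
o.o...
..o.oo
.oo.o.
[6] o.o.o.
o.o.o.
o.o...
o.o.o.
o.o.oo
ooo...
[7] o.o...
o.o...
o.o...
o.o.o.
..o.o.
..o.o.
[8] ..o..o
o.oo.o
o.o...
..o...
..o.o.
..o..o
[9] ..o..o
o.oooo
o.o..o
..o...
.oo...
.oo.oo
[10] ......
..o...
o.o...
o.oo..
o.....
....oo
[11] ......
.o....
..o...
o.oo.o
oo.oo.
.....o
[12] ......
......
o.oo..
o....o
.o.o..
o...oo
[13] .....o
......
oo...o
o..ooo
.o....
o...oo

12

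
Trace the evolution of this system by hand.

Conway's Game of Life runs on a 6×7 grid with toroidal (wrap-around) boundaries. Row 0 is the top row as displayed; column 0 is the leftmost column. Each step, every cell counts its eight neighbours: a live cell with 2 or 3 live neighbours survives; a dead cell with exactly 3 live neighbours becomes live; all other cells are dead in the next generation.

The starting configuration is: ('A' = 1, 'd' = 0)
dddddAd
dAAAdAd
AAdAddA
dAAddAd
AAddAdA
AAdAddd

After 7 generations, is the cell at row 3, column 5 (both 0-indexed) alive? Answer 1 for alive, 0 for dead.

0

gen 0: dddddAd
dAAAdAd
AAdAddA
dAAddAd
AAddAdA
AAdAddd
gen 1: AddAddA
dAdAdAd
dddAdAA
dddAAAd
dddAAAA
dAAdAAd
gen 2: AddAddA
dddAdAd
dddAddA
ddAdddd
ddddddA
dAAdddd
gen 3: AAdAAdA
AdAAdAd
ddAAAdd
ddddddd
dAAdddd
dAAdddA
gen 4: ddddAdd
AddddAd
dAAdAdd
dAddddd
AAAdddd
dddddAA
gen 5: ddddAdd
dAdAAAd
AAAdddd
dddAddd
AAAdddA
AAdddAA
gen 6: dAAAddd
AAdAAAd
AAddddd
dddAddA
ddAddAd
ddAddAd
gen 7: AddddAA
dddAAdA
dAdAdAd
AAAdddA
ddAAAAA
ddddAdd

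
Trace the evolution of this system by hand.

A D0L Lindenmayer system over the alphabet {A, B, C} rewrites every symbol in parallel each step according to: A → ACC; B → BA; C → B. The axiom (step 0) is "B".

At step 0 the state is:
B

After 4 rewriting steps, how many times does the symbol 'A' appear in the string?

[0] B
[1] BA
[2] BAACC
[3] BAACCACCBB
[4] BAACCACCBBACCBBBABA

6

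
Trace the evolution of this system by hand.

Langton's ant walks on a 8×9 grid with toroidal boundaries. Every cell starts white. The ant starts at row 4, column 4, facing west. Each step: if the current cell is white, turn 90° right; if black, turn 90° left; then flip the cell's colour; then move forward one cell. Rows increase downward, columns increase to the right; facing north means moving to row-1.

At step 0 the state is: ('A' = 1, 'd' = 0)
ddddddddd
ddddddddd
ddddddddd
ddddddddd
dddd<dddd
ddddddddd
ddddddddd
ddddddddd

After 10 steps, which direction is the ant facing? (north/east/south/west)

east

gen 0: ddddddddd
ddddddddd
ddddddddd
ddddddddd
dddd<dddd
ddddddddd
ddddddddd
ddddddddd
gen 1: ddddddddd
ddddddddd
ddddddddd
dddd^dddd
ddddAdddd
ddddddddd
ddddddddd
ddddddddd
gen 2: ddddddddd
ddddddddd
ddddddddd
ddddA>ddd
ddddAdddd
ddddddddd
ddddddddd
ddddddddd
gen 3: ddddddddd
ddddddddd
ddddddddd
ddddAAddd
ddddAvddd
ddddddddd
ddddddddd
ddddddddd
gen 4: ddddddddd
ddddddddd
ddddddddd
ddddAAddd
dddd<Addd
ddddddddd
ddddddddd
ddddddddd
gen 5: ddddddddd
ddddddddd
ddddddddd
ddddAAddd
dddddAddd
ddddvdddd
ddddddddd
ddddddddd
gen 6: ddddddddd
ddddddddd
ddddddddd
ddddAAddd
dddddAddd
ddd<Adddd
ddddddddd
ddddddddd
gen 7: ddddddddd
ddddddddd
ddddddddd
ddddAAddd
ddd^dAddd
dddAAdddd
ddddddddd
ddddddddd
gen 8: ddddddddd
ddddddddd
ddddddddd
ddddAAddd
dddA>Addd
dddAAdddd
ddddddddd
ddddddddd
gen 9: ddddddddd
ddddddddd
ddddddddd
ddddAAddd
dddAAAddd
dddAvdddd
ddddddddd
ddddddddd
gen 10: ddddddddd
ddddddddd
ddddddddd
ddddAAddd
dddAAAddd
dddAd>ddd
ddddddddd
ddddddddd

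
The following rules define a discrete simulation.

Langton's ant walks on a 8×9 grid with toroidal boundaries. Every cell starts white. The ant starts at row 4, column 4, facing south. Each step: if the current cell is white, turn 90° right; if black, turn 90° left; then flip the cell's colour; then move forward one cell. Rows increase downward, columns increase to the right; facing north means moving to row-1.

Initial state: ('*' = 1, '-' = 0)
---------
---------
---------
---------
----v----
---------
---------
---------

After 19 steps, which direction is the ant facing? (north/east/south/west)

[0] ---------
---------
---------
---------
----v----
---------
---------
---------
[1] ---------
---------
---------
---------
---<*----
---------
---------
---------
[2] ---------
---------
---------
---^-----
---**----
---------
---------
---------
[3] ---------
---------
---------
---*>----
---**----
---------
---------
---------
[4] ---------
---------
---------
---**----
---*v----
---------
---------
---------
[5] ---------
---------
---------
---**----
---*->---
---------
---------
---------
[6] ---------
---------
---------
---**----
---*-*---
-----v---
---------
---------
[7] ---------
---------
---------
---**----
---*-*---
----<*---
---------
---------
[8] ---------
---------
---------
---**----
---*^*---
----**---
---------
---------
[9] ---------
---------
---------
---**----
---**>---
----**---
---------
---------
[10] ---------
---------
---------
---**^---
---**----
----**---
---------
---------
[11] ---------
---------
---------
---***>--
---**----
----**---
---------
---------
[12] ---------
---------
---------
---****--
---**-v--
----**---
---------
---------
[13] ---------
---------
---------
---****--
---**<*--
----**---
---------
---------
[14] ---------
---------
---------
---**^*--
---****--
----**---
---------
---------
[15] ---------
---------
---------
---*<-*--
---****--
----**---
---------
---------
[16] ---------
---------
---------
---*--*--
---*v**--
----**---
---------
---------
[17] ---------
---------
---------
---*--*--
---*->*--
----**---
---------
---------
[18] ---------
---------
---------
---*-^*--
---*--*--
----**---
---------
---------
[19] ---------
---------
---------
---*-*>--
---*--*--
----**---
---------
---------

east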